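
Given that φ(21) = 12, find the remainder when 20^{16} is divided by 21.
By Euler: 20^{12} ≡ 1 mod 21 since gcd(20, 21) = 1. 16 = 1×12 + 4. So 20^{16} ≡ 20^{4} ≡ 1 mod 21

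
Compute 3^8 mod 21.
By repeated squaring mod 21: 3^{1}≡3, 3^{2}≡9, 3^{4}≡18, 3^{8}≡9. So 3^{8} ≡ 9 mod 21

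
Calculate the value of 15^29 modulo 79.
By repeated squaring mod 79: 15^{1}≡15, 15^{2}≡67, 15^{4}≡65, 15^{8}≡38, 15^{16}≡22. Then 15^{29} = 15^{16+8+4+1} ≡ 22 × 38 × 65 × 15 ≡ 57 mod 79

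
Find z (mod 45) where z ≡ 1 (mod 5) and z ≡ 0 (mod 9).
M = 5 × 9 = 45. M₁ = 9, y₁ ≡ 4 (mod 5). M₂ = 5, y₂ ≡ 2 (mod 9). z = 1×9×4 + 0×5×2 ≡ 36 (mod 45)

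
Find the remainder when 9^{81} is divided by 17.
By Fermat: 9^{16} ≡ 1 mod 17. 81 = 5×16 + 1. So 9^{81} ≡ 9^{1} ≡ 9 mod 17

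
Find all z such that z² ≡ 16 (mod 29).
The square roots of 16 mod 29 are 25 and 4. Verify: 25² = 625 ≡ 16 (mod 29)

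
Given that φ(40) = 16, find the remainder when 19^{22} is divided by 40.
By Euler: 19^{16} ≡ 1 (mod 40) since gcd(19, 40) = 1. 22 = 1×16 + 6. So 19^{22} ≡ 19^{6} ≡ 1 (mod 40)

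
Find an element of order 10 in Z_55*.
4 has order 10 mod 55 since 4^{10} ≡ 1 (mod 55) and no smaller power works.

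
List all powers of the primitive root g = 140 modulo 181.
140^1, 140^2, ..., 140^{180} mod 181: [140, 52, 40, 170, 89, 152, 103, 121, 107, 138, 134, 117, 90, 111, 155, 161, 96, 46, 105, 39, 30, 37, 112, 114, 32, 136, 35, 13, 10, 133, 158, 38, 71, 166, 72, 125, 124, 165, 113, 73, 84, 176, 24, 102, 162, 55, 98, 145, 28, 119, 8, 34, 54, 139, 93, 169, 130, 100, 63, 132, 18, 167, 31, 177, 164, 154, 21, 44, 6, 116, 131, 59, 115, 172, 7, 75, 2, 99, 104, 80, 159, 178, 123, 25, 61, 33, 95, 87, 53, 180, 41, 129, 141, 11, 92, 29, 78, 60, 74, 43, 47, 64, 91, 70, 26, 20, 85, 135, 76, 142, 151, 144, 69, 67, 149, 45, 146, 168, 171, 48, 23, 143, 110, 15, 109, 56, 57, 16, 68, 108, 97, 5, 157, 79, 19, 126, 83, 36, 153, 62, 173, 147, 127, 42, 88, 12, 51, 81, 118, 49, 163, 14, 150, 4, 17, 27, 160, 137, 175, 65, 50, 122, 66, 9, 174, 106, 179, 82, 77, 101, 22, 3, 58, 156, 120, 148, 86, 94, 128, 1]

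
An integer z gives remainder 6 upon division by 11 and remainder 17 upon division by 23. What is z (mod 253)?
M = 11 × 23 = 253. M₁ = 23, y₁ ≡ 1 (mod 11). M₂ = 11, y₂ ≡ 21 (mod 23). z = 6×23×1 + 17×11×21 ≡ 17 (mod 253)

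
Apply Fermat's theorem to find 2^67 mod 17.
By Fermat: 2^{16} ≡ 1 mod 17. 67 = 4×16 + 3. So 2^{67} ≡ 2^{3} ≡ 8 mod 17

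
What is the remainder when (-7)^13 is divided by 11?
Using Fermat: (-7)^{10} ≡ 1 mod 11. 13 ≡ 3 mod 10. So (-7)^{13} ≡ (-7)^{3} ≡ 9 mod 11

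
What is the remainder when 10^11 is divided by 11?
Using Fermat: 10^{10} ≡ 1 mod 11. 11 ≡ 1 mod 10. So 10^{11} ≡ 10^{1} ≡ 10 mod 11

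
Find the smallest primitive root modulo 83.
g = 2. For each prime q|82: 2^{41}≡82, 2^{2}≡4, none ≡ 1, so ord_83(2) = 82 and 2 is a primitive root.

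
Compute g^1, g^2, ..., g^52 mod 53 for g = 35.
35^1, 35^2, ..., 35^{52} mod 53: [35, 6, 51, 36, 41, 4, 34, 24, 45, 38, 5, 16, 30, 43, 21, 46, 20, 11, 14, 13, 31, 25, 27, 44, 3, 52, 18, 47, 2, 17, 12, 49, 19, 29, 8, 15, 48, 37, 23, 10, 32, 7, 33, 42, 39, 40, 22, 28, 26, 9, 50, 1]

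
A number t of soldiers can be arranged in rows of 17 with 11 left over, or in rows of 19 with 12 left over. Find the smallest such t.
M = 17 × 19 = 323. M₁ = 19, y₁ ≡ 9 (mod 17). M₂ = 17, y₂ ≡ 9 (mod 19). t = 11×19×9 + 12×17×9 ≡ 164 (mod 323)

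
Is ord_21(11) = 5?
Powers of 11 mod 21: 11^1≡11, 11^2≡16, 11^3≡8, 11^4≡4, 11^5≡2, 11^6≡1. 11^5≡2≢1, so ord ≠ 5. No, the actual order is 6.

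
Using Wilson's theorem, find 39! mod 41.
(40)! = (39)! × (40) ≡ -1 (mod 41). So (39)! ≡ -1 × (40)^(-1) ≡ (-1)×(-1) = 1 (mod 41)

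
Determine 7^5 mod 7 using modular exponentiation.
By repeated squaring (mod 7): 7^{1}≡0, 7^{2}≡0, 7^{4}≡0. Then 7^{5} = 7^{4+1} ≡ 0 × 0 ≡ 0 (mod 7)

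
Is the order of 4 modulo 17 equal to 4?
Powers of 4 mod 17: 4^1≡4, 4^2≡16, 4^3≡13, 4^4≡1. First k with 4^k≡1 is k=4. Yes, ord_17(4) = 4.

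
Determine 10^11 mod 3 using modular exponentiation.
Using Fermat: 10^{2} ≡ 1 (mod 3). 11 ≡ 1 (mod 2). So 10^{11} ≡ 10^{1} ≡ 1 (mod 3)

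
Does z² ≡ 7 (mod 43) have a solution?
By Euler's criterion: 7^{21} ≡ 42 (mod 43). Since this equals -1 (≡ 42), 7 is not a QR.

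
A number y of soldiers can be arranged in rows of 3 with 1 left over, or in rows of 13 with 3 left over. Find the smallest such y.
M = 3 × 13 = 39. M₁ = 13, y₁ ≡ 1 (mod 3). M₂ = 3, y₂ ≡ 9 (mod 13). y = 1×13×1 + 3×3×9 ≡ 16 (mod 39)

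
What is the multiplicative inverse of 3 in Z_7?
Since 7 is prime, by Fermat 3^(-1) ≡ 3^{5} ≡ 5 (mod 7). Verify: 3 × 5 = 15 ≡ 1 (mod 7)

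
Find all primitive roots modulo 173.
There are φ(172) = 84 primitive roots mod 173: {2, 3, 5, 7, 8, 11, 12, 17, 18, 19, 20, 26, 27, 28, 30, 32, 39, 42, 44, 45, 46, 48, 50, 53, 58, 59, 61, 62, 63, 65, 66, 68, 69, 70, 71, 72, 74, 75, 76, 79, 82, 86, 87, 91, 94, 97, 98, 99, 101, 102, 103, 104, 105, 107, 108, 110, 111, 112, 114, 115, 120, 123, 125, 127, 128, 129, 131, 134, 141, 143, 145, 146, 147, 153, 154, 155, 156, 161, 162, 165, 166, 168, 170, 171}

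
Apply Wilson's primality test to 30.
(29)! mod 30 = 0. Since 0 ≢ -1 (mod 30), 30 is not prime.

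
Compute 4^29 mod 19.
Using Fermat: 4^{18} ≡ 1 mod 19. 29 ≡ 11 mod 18. So 4^{29} ≡ 4^{11} ≡ 16 mod 19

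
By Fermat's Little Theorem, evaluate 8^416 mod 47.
By Fermat: 8^{46} ≡ 1 (mod 47). 416 ≡ 2 (mod 46). So 8^{416} ≡ 8^{2} ≡ 17 (mod 47)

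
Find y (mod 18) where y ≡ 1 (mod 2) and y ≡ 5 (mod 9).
M = 2 × 9 = 18. M₁ = 9, y₁ ≡ 1 (mod 2). M₂ = 2, y₂ ≡ 5 (mod 9). y = 1×9×1 + 5×2×5 ≡ 5 (mod 18)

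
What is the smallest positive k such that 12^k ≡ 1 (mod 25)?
Powers of 12 mod 25: 12^1≡12, 12^2≡19, 12^3≡3, 12^4≡11, 12^5≡7, 12^6≡9, 12^7≡8, 12^8≡21, 12^9≡2, 12^10≡24, 12^11≡13, 12^12≡6, 12^13≡22, 12^14≡14, 12^15≡18, 12^16≡16, 12^17≡17, 12^18≡4, 12^19≡23, 12^20≡1. So the order of 12 is 20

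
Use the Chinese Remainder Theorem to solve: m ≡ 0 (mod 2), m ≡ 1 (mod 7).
M = 2 × 7 = 14. M₁ = 7, y₁ ≡ 1 (mod 2). M₂ = 2, y₂ ≡ 4 (mod 7). m = 0×7×1 + 1×2×4 ≡ 8 (mod 14)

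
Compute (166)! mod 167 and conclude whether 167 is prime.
(166)! mod 167 = 166. Since 166 ≡ -1 mod 167, 167 is prime.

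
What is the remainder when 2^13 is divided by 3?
Using Fermat: 2^{2} ≡ 1 mod 3. 13 ≡ 1 mod 2. So 2^{13} ≡ 2^{1} ≡ 2 mod 3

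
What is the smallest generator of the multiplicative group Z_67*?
g = 2. Powers: [2, 4, 8, 16, 32, 64, 61, 55, 43, ...] generates all 66 non-zero residues.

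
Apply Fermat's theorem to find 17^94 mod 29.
By Fermat: 17^{28} ≡ 1 mod 29. 94 = 3×28 + 10. So 17^{94} ≡ 17^{10} ≡ 28 mod 29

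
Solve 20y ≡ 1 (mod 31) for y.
Since 31 is prime, by Fermat 20^(-1) ≡ 20^{29} ≡ 14 (mod 31). Verify: 20 × 14 = 280 ≡ 1 (mod 31)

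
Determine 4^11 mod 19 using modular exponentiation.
By repeated squaring mod 19: 4^{1}≡4, 4^{2}≡16, 4^{4}≡9, 4^{8}≡5. Then 4^{11} = 4^{8+2+1} ≡ 5 × 16 × 4 ≡ 16 mod 19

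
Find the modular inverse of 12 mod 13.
Since 13 is prime, by Fermat 12^(-1) ≡ 12^{11} ≡ 12 (mod 13). Verify: 12 × 12 = 144 ≡ 1 (mod 13)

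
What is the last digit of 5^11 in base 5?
By repeated squaring (mod 5): 5^{1}≡0, 5^{2}≡0, 5^{4}≡0, 5^{8}≡0. Then 5^{11} = 5^{8+2+1} ≡ 0 × 0 × 0 ≡ 0 (mod 5)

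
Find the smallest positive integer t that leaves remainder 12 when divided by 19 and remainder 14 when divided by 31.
M = 19 × 31 = 589. M₁ = 31, y₁ ≡ 8 (mod 19). M₂ = 19, y₂ ≡ 18 (mod 31). t = 12×31×8 + 14×19×18 ≡ 107 (mod 589)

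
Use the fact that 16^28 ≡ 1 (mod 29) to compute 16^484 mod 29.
By Fermat: 16^{28} ≡ 1 (mod 29). 484 ≡ 8 (mod 28). So 16^{484} ≡ 16^{8} ≡ 16 (mod 29)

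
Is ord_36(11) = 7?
Powers of 11 mod 36: 11^1≡11, 11^2≡13, 11^3≡35, 11^4≡25, 11^5≡23, 11^6≡1. Already 11^6≡1, so the order is 6 < 7. No, the actual order is 6.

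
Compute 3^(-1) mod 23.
Since 23 is prime, by Fermat 3^(-1) ≡ 3^{21} ≡ 8 mod 23. Verify: 3 × 8 = 24 ≡ 1 mod 23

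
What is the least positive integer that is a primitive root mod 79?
g = 3. Powers: [3, 9, 27, 2, 6, 18, 54, 4, ...] generates all 78 non-zero residues.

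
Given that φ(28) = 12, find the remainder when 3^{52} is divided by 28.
By Euler: 3^{12} ≡ 1 (mod 28) since gcd(3, 28) = 1. 52 = 4×12 + 4. So 3^{52} ≡ 3^{4} ≡ 25 (mod 28)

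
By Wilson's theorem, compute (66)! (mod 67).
By Wilson's theorem, (66)! ≡ -1 ≡ 66 (mod 67)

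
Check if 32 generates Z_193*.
32^{96} ≡ 1 mod 193 and 96 < 192, so ord_193(32) = 96 ≠ 192 and 32 is not a primitive root.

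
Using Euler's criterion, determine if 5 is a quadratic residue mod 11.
By Euler's criterion: 5^{5} ≡ 1 (mod 11). Since this equals 1, 5 is a QR.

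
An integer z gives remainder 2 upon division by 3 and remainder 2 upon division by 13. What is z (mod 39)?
M = 3 × 13 = 39. M₁ = 13, y₁ ≡ 1 (mod 3). M₂ = 3, y₂ ≡ 9 (mod 13). z = 2×13×1 + 2×3×9 ≡ 2 (mod 39)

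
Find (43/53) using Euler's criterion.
(43/53) = 43^{26} mod 53 = 1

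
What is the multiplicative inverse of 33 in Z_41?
Since 41 is prime, by Fermat 33^(-1) ≡ 33^{39} ≡ 5 mod 41. Verify: 33 × 5 = 165 ≡ 1 mod 41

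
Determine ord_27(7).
Powers of 7 mod 27: 7^1≡7, 7^2≡22, 7^3≡19, 7^4≡25, 7^5≡13, 7^6≡10, 7^7≡16, 7^8≡4, 7^9≡1. So the order of 7 is 9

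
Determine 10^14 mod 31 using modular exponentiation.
By repeated squaring mod 31: 10^{1}≡10, 10^{2}≡7, 10^{4}≡18, 10^{8}≡14. Then 10^{14} = 10^{8+4+2} ≡ 14 × 18 × 7 ≡ 28 mod 31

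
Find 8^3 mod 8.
8^{3} = 512 ≡ 0 mod 8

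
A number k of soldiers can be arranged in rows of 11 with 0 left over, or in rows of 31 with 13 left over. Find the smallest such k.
M = 11 × 31 = 341. M₁ = 31, y₁ ≡ 5 (mod 11). M₂ = 11, y₂ ≡ 17 (mod 31). k = 0×31×5 + 13×11×17 ≡ 44 (mod 341)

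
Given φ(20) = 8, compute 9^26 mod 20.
By Euler: 9^{8} ≡ 1 mod 20 since gcd(9, 20) = 1. 26 = 3×8 + 2. So 9^{26} ≡ 9^{2} ≡ 1 mod 20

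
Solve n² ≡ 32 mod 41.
The square roots of 32 mod 41 are 14 and 27. Verify: 14² = 196 ≡ 32 mod 41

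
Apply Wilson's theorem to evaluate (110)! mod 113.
(112)! = (110)! × (111) × (112) ≡ -1 mod 113. So (110)! ≡ -1 × [(112)(111)]^(-1) ≡ 56 mod 113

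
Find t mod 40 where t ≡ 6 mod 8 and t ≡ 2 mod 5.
M = 8 × 5 = 40. M₁ = 5, y₁ ≡ 5 mod 8. M₂ = 8, y₂ ≡ 2 mod 5. t = 6×5×5 + 2×8×2 ≡ 22 mod 40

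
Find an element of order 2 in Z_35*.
6 has order 2 mod 35 since 6^{2} ≡ 1 (mod 35) and no smaller power works.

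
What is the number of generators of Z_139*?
A prime p has φ(p-1) primitive roots; here φ(138) = 44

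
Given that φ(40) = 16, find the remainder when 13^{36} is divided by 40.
By Euler: 13^{16} ≡ 1 mod 40 since gcd(13, 40) = 1. 36 = 2×16 + 4. So 13^{36} ≡ 13^{4} ≡ 1 mod 40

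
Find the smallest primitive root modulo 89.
g = 3. Powers: [3, 9, 27, 81, 65, 17, ...] generates all 88 non-zero residues.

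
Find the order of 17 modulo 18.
Powers of 17 mod 18: 17^1≡17, 17^2≡1. Order = 2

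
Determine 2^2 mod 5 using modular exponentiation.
2^{2} = 4 ≡ 4 (mod 5)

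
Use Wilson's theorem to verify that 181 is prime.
(180)! mod 181 = 180. Since this equals -1 mod 181, Wilson confirms 181 is prime.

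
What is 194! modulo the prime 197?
(196)! = (194)! × (195) × (196) ≡ -1 mod 197. So (194)! ≡ -1 × [(196)(195)]^(-1) ≡ 98 mod 197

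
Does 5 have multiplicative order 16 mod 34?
Powers of 5 mod 34: 5^1≡5, 5^2≡25, 5^3≡23, 5^4≡13, 5^5≡31, 5^6≡19, 5^7≡27, 5^8≡33, 5^9≡29, 5^10≡9, 5^11≡11, 5^12≡21, 5^13≡3, 5^14≡15, 5^15≡7, 5^16≡1. First k with 5^k≡1 is k=16. Yes, ord_34(5) = 16.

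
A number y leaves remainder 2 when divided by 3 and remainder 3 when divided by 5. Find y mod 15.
M = 3 × 5 = 15. M₁ = 5, y₁ ≡ 2 mod 3. M₂ = 3, y₂ ≡ 2 mod 5. y = 2×5×2 + 3×3×2 ≡ 8 mod 15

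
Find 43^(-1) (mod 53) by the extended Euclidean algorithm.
Extended GCD: 43(-16) + 53(13) = 1. So 43^(-1) ≡ -16 ≡ 37 (mod 53). Verify: 43 × 37 = 1591 ≡ 1 (mod 53)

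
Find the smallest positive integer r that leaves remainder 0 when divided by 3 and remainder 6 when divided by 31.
M = 3 × 31 = 93. M₁ = 31, y₁ ≡ 1 (mod 3). M₂ = 3, y₂ ≡ 21 (mod 31). r = 0×31×1 + 6×3×21 ≡ 6 (mod 93)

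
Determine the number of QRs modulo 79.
The squaring map on Z_79* is 2-to-1, so there are (78)/2 = 39 QRs.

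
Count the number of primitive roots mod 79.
There are φ(79-1) = φ(78) = 24 primitive roots modulo 79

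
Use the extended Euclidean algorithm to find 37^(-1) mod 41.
Extended GCD: 37(10) + 41(-9) = 1. So 37^(-1) ≡ 10 mod 41. Verify: 37 × 10 = 370 ≡ 1 mod 41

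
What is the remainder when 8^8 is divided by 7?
Using Fermat: 8^{6} ≡ 1 mod 7. 8 ≡ 2 mod 6. So 8^{8} ≡ 8^{2} ≡ 1 mod 7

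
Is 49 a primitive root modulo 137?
49^{34} ≡ 1 mod 137 and 34 < 136, so ord_137(49) = 34 ≠ 136 and 49 is not a primitive root.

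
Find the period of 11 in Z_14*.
Powers of 11 mod 14: 11^1≡11, 11^2≡9, 11^3≡1. ord_14(11) = 3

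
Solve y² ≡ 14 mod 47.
The square roots of 14 mod 47 are 25 and 22. Verify: 25² = 625 ≡ 14 mod 47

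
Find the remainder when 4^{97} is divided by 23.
By Fermat: 4^{22} ≡ 1 mod 23. 97 = 4×22 + 9. So 4^{97} ≡ 4^{9} ≡ 13 mod 23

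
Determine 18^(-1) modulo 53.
Since 53 is prime, by Fermat 18^(-1) ≡ 18^{51} ≡ 3 (mod 53). Verify: 18 × 3 = 54 ≡ 1 (mod 53)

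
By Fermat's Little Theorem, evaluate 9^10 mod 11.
By Fermat's Little Theorem, 9^{10} ≡ 1 (mod 11) since 11 is prime and gcd(9, 11) = 1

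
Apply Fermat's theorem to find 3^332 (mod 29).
By Fermat: 3^{28} ≡ 1 (mod 29). 332 ≡ 24 (mod 28). So 3^{332} ≡ 3^{24} ≡ 24 (mod 29)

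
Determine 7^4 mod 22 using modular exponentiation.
7^{4} = 2401 ≡ 3 mod 22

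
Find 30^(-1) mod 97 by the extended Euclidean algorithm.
Extended GCD: 30(-42) + 97(13) = 1. So 30^(-1) ≡ -42 ≡ 55 mod 97. Verify: 30 × 55 = 1650 ≡ 1 mod 97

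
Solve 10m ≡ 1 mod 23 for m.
Since 23 is prime, by Fermat 10^(-1) ≡ 10^{21} ≡ 7 mod 23. Verify: 10 × 7 = 70 ≡ 1 mod 23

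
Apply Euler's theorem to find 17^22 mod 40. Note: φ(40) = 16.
By Euler: 17^{16} ≡ 1 mod 40 since gcd(17, 40) = 1. 22 = 1×16 + 6. So 17^{22} ≡ 17^{6} ≡ 9 mod 40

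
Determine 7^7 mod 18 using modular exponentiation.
By repeated squaring (mod 18): 7^{1}≡7, 7^{2}≡13, 7^{4}≡7. Then 7^{7} = 7^{4+2+1} ≡ 7 × 13 × 7 ≡ 7 (mod 18)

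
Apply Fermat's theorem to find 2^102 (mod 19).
By Fermat: 2^{18} ≡ 1 (mod 19). 102 = 5×18 + 12. So 2^{102} ≡ 2^{12} ≡ 11 (mod 19)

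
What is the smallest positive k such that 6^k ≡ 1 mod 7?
Powers of 6 mod 7: 6^1≡6, 6^2≡1. Order = 2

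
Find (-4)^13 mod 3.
Using Fermat: (-4)^{2} ≡ 1 mod 3. 13 ≡ 1 mod 2. So (-4)^{13} ≡ (-4)^{1} ≡ 2 mod 3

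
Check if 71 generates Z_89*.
71^{44} ≡ 1 (mod 89) and 44 < 88, so ord_89(71) = 44 ≠ 88 and 71 is not a primitive root.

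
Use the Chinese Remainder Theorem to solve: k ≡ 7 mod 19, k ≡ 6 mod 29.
M = 19 × 29 = 551. M₁ = 29, y₁ ≡ 2 mod 19. M₂ = 19, y₂ ≡ 26 mod 29. k = 7×29×2 + 6×19×26 ≡ 64 mod 551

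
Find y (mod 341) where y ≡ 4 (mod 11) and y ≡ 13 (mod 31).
M = 11 × 31 = 341. M₁ = 31, y₁ ≡ 5 (mod 11). M₂ = 11, y₂ ≡ 17 (mod 31). y = 4×31×5 + 13×11×17 ≡ 323 (mod 341)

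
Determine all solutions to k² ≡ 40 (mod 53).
The square roots of 40 mod 53 are 27 and 26. Verify: 27² = 729 ≡ 40 (mod 53)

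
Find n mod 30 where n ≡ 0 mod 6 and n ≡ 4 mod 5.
M = 6 × 5 = 30. M₁ = 5, y₁ ≡ 5 mod 6. M₂ = 6, y₂ ≡ 1 mod 5. n = 0×5×5 + 4×6×1 ≡ 24 mod 30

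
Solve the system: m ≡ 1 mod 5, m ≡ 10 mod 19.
M = 5 × 19 = 95. M₁ = 19, y₁ ≡ 4 mod 5. M₂ = 5, y₂ ≡ 4 mod 19. m = 1×19×4 + 10×5×4 ≡ 86 mod 95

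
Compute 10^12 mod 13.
Using Fermat: 10^{12} ≡ 1 (mod 13). 12 ≡ 0 (mod 12). So 10^{12} ≡ 10^{0} ≡ 1 (mod 13)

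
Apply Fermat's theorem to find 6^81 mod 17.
By Fermat: 6^{16} ≡ 1 mod 17. 81 = 5×16 + 1. So 6^{81} ≡ 6^{1} ≡ 6 mod 17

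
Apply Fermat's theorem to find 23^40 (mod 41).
By Fermat's Little Theorem, 23^{40} ≡ 1 (mod 41) since 41 is prime and gcd(23, 41) = 1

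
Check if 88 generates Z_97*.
88^{24} ≡ 1 mod 97 and 24 < 96, so ord_97(88) = 24 ≠ 96 and 88 is not a primitive root.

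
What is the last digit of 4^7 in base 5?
Using Fermat: 4^{4} ≡ 1 mod 5. 7 ≡ 3 mod 4. So 4^{7} ≡ 4^{3} ≡ 4 mod 5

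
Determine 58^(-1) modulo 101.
Since 101 is prime, by Fermat 58^(-1) ≡ 58^{99} ≡ 54 mod 101. Verify: 58 × 54 = 3132 ≡ 1 mod 101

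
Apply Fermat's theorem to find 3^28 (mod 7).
By Fermat: 3^{6} ≡ 1 (mod 7). 28 = 4×6 + 4. So 3^{28} ≡ 3^{4} ≡ 4 (mod 7)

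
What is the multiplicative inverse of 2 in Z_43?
Since 43 is prime, by Fermat 2^(-1) ≡ 2^{41} ≡ 22 (mod 43). Verify: 2 × 22 = 44 ≡ 1 (mod 43)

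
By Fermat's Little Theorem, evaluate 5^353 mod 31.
By Fermat: 5^{30} ≡ 1 mod 31. 353 ≡ 23 mod 30. So 5^{353} ≡ 5^{23} ≡ 25 mod 31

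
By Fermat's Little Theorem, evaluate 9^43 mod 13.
By Fermat: 9^{12} ≡ 1 mod 13. 43 = 3×12 + 7. So 9^{43} ≡ 9^{7} ≡ 9 mod 13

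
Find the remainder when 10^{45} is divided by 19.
By Fermat: 10^{18} ≡ 1 (mod 19). 45 = 2×18 + 9. So 10^{45} ≡ 10^{9} ≡ 18 (mod 19)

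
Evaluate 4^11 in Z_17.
By repeated squaring mod 17: 4^{1}≡4, 4^{2}≡16, 4^{4}≡1, 4^{8}≡1. Then 4^{11} = 4^{8+2+1} ≡ 1 × 16 × 4 ≡ 13 mod 17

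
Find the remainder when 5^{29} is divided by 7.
By Fermat: 5^{6} ≡ 1 (mod 7). 29 = 4×6 + 5. So 5^{29} ≡ 5^{5} ≡ 3 (mod 7)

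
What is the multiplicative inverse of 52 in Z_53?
Since 53 is prime, by Fermat 52^(-1) ≡ 52^{51} ≡ 52 mod 53. Verify: 52 × 52 = 2704 ≡ 1 mod 53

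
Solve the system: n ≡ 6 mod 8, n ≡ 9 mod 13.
M = 8 × 13 = 104. M₁ = 13, y₁ ≡ 5 mod 8. M₂ = 8, y₂ ≡ 5 mod 13. n = 6×13×5 + 9×8×5 ≡ 22 mod 104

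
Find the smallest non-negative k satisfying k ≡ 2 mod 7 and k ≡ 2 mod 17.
M = 7 × 17 = 119. M₁ = 17, y₁ ≡ 5 mod 7. M₂ = 7, y₂ ≡ 5 mod 17. k = 2×17×5 + 2×7×5 ≡ 2 mod 119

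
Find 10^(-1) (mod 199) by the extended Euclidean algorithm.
Extended GCD: 10(20) + 199(-1) = 1. So 10^(-1) ≡ 20 (mod 199). Verify: 10 × 20 = 200 ≡ 1 (mod 199)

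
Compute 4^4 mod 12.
4^{4} = 256 ≡ 4 mod 12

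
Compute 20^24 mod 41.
By repeated squaring mod 41: 20^{1}≡20, 20^{2}≡31, 20^{4}≡18, 20^{8}≡37, 20^{16}≡16. Then 20^{24} = 20^{16+8} ≡ 16 × 37 ≡ 18 mod 41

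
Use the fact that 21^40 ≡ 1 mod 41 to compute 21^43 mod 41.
By Fermat: 21^{40} ≡ 1 mod 41. So 21^{43} = 21^{40} · 21^{3} ≡ 21^{3} ≡ 36 mod 41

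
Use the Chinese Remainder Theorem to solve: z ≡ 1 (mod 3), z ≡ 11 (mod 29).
M = 3 × 29 = 87. M₁ = 29, y₁ ≡ 2 (mod 3). M₂ = 3, y₂ ≡ 10 (mod 29). z = 1×29×2 + 11×3×10 ≡ 40 (mod 87)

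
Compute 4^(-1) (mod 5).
Since 5 is prime, by Fermat 4^(-1) ≡ 4^{3} ≡ 4 (mod 5). Verify: 4 × 4 = 16 ≡ 1 (mod 5)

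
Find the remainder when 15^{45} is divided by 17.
By Fermat: 15^{16} ≡ 1 mod 17. 45 = 2×16 + 13. So 15^{45} ≡ 15^{13} ≡ 2 mod 17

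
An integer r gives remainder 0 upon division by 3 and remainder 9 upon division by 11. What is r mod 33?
M = 3 × 11 = 33. M₁ = 11, y₁ ≡ 2 mod 3. M₂ = 3, y₂ ≡ 4 mod 11. r = 0×11×2 + 9×3×4 ≡ 9 mod 33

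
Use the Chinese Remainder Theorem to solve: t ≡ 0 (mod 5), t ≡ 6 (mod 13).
M = 5 × 13 = 65. M₁ = 13, y₁ ≡ 2 (mod 5). M₂ = 5, y₂ ≡ 8 (mod 13). t = 0×13×2 + 6×5×8 ≡ 45 (mod 65)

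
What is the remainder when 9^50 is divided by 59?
By repeated squaring mod 59: 9^{1}≡9, 9^{2}≡22, 9^{4}≡12, 9^{8}≡26, 9^{16}≡27, 9^{32}≡21. Then 9^{50} = 9^{32+16+2} ≡ 21 × 27 × 22 ≡ 25 mod 59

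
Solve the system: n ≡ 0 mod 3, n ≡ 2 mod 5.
M = 3 × 5 = 15. M₁ = 5, y₁ ≡ 2 mod 3. M₂ = 3, y₂ ≡ 2 mod 5. n = 0×5×2 + 2×3×2 ≡ 12 mod 15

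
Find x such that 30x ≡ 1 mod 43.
Since 43 is prime, by Fermat 30^(-1) ≡ 30^{41} ≡ 33 mod 43. Verify: 30 × 33 = 990 ≡ 1 mod 43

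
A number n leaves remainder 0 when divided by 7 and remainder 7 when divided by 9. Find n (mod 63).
M = 7 × 9 = 63. M₁ = 9, y₁ ≡ 4 (mod 7). M₂ = 7, y₂ ≡ 4 (mod 9). n = 0×9×4 + 7×7×4 ≡ 7 (mod 63)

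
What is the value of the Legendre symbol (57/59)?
(57/59) = 57^{29} mod 59 = 1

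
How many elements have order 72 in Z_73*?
Number of primitive roots mod 73 = φ(p-1) = φ(72) = 24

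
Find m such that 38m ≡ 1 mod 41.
Since 41 is prime, by Fermat 38^(-1) ≡ 38^{39} ≡ 27 mod 41. Verify: 38 × 27 = 1026 ≡ 1 mod 41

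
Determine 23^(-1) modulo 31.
Since 31 is prime, by Fermat 23^(-1) ≡ 23^{29} ≡ 27 (mod 31). Verify: 23 × 27 = 621 ≡ 1 (mod 31)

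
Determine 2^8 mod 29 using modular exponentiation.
By repeated squaring (mod 29): 2^{1}≡2, 2^{2}≡4, 2^{4}≡16, 2^{8}≡24. So 2^{8} ≡ 24 (mod 29)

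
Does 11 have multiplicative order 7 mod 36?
Powers of 11 mod 36: 11^1≡11, 11^2≡13, 11^3≡35, 11^4≡25, 11^5≡23, 11^6≡1. Already 11^6≡1, so the order is 6 < 7. No, the actual order is 6.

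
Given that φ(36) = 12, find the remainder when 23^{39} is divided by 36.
By Euler: 23^{12} ≡ 1 mod 36 since gcd(23, 36) = 1. 39 = 3×12 + 3. So 23^{39} ≡ 23^{3} ≡ 35 mod 36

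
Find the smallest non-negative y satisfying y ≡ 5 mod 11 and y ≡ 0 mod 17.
M = 11 × 17 = 187. M₁ = 17, y₁ ≡ 2 mod 11. M₂ = 11, y₂ ≡ 14 mod 17. y = 5×17×2 + 0×11×14 ≡ 170 mod 187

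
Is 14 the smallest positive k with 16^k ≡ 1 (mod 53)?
Powers of 16 mod 53: 16^1≡16, 16^2≡44, 16^3≡15, 16^4≡28, 16^5≡24, 16^6≡13, 16^7≡49, 16^8≡42, 16^9≡36, 16^10≡46, 16^11≡47, 16^12≡10, 16^13≡1. Already 16^13≡1, so the order is 13 < 14. No, the actual order is 13.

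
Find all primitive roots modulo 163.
There are φ(162) = 54 primitive roots mod 163: {2, 3, 7, 11, 12, 18, 19, 20, 29, 32, 42, 44, 45, 50, 52, 63, 66, 67, 68, 70, 72, 73, 75, 76, 79, 80, 82, 89, 92, 94, 101, 103, 106, 107, 108, 109, 112, 114, 116, 117, 120, 122, 124, 128, 129, 130, 137, 139, 147, 148, 149, 153, 154, 159}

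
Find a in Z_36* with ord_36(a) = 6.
11 has order 6 mod 36 since 11^{6} ≡ 1 (mod 36) and no smaller power works.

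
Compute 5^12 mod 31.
By repeated squaring mod 31: 5^{1}≡5, 5^{2}≡25, 5^{4}≡5, 5^{8}≡25. Then 5^{12} = 5^{8+4} ≡ 25 × 5 ≡ 1 mod 31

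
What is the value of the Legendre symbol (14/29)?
(14/29) = 14^{14} mod 29 = -1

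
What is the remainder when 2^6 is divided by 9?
By repeated squaring (mod 9): 2^{1}≡2, 2^{2}≡4, 2^{4}≡7. Then 2^{6} = 2^{4+2} ≡ 7 × 4 ≡ 1 (mod 9)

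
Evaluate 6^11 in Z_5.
Using Fermat: 6^{4} ≡ 1 (mod 5). 11 ≡ 3 (mod 4). So 6^{11} ≡ 6^{3} ≡ 1 (mod 5)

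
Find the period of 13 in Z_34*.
Powers of 13 mod 34: 13^1≡13, 13^2≡33, 13^3≡21, 13^4≡1. Order = 4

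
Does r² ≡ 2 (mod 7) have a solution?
By Euler's criterion: 2^{3} ≡ 1 (mod 7). Since this equals 1, 2 is a QR.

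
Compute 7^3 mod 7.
7^{3} = 343 ≡ 0 (mod 7)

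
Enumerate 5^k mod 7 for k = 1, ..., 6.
5^1, 5^2, ..., 5^{6} mod 7: [5, 4, 6, 2, 3, 1]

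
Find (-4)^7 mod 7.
Using Fermat: (-4)^{6} ≡ 1 mod 7. 7 ≡ 1 mod 6. So (-4)^{7} ≡ (-4)^{1} ≡ 3 mod 7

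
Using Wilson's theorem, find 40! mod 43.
(42)! = (40)! × (41) × (42) ≡ -1 mod 43. So (40)! ≡ -1 × [(42)(41)]^(-1) ≡ 21 mod 43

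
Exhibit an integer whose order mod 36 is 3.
13 has order 3 mod 36 since 13^{3} ≡ 1 (mod 36) and no smaller power works.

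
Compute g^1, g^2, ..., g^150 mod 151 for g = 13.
13^1, 13^2, ..., 13^{150} mod 151: [13, 18, 83, 22, 135, 94, 14, 31, 101, 105, 6, 78, 108, 45, 132, 55, 111, 84, 35, 2, 26, 36, 15, 44, 119, 37, 28, 62, 51, 59, 12, 5, 65, 90, 113, 110, 71, 17, 70, 4, 52, 72, 30, 88, 87, 74, 56, 124, 102, 118, 24, 10, 130, 29, 75, 69, 142, 34, 140, 8, 104, 144, 60, 25, 23, 148, 112, 97, 53, 85, 48, 20, 109, 58, 150, 138, 133, 68, 129, 16, 57, 137, 120, 50, 46, 145, 73, 43, 106, 19, 96, 40, 67, 116, 149, 125, 115, 136, 107, 32, 114, 123, 89, 100, 92, 139, 146, 86, 61, 38, 41, 80, 134, 81, 147, 99, 79, 121, 63, 64, 77, 95, 27, 49, 33, 127, 141, 21, 122, 76, 82, 9, 117, 11, 143, 47, 7, 91, 126, 128, 3, 39, 54, 98, 66, 103, 131, 42, 93, 1]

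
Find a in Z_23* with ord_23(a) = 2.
22 has order 2 mod 23 since 22^{2} ≡ 1 (mod 23) and no smaller power works.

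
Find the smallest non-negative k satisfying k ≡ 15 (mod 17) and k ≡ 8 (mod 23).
M = 17 × 23 = 391. M₁ = 23, y₁ ≡ 3 (mod 17). M₂ = 17, y₂ ≡ 19 (mod 23). k = 15×23×3 + 8×17×19 ≡ 100 (mod 391)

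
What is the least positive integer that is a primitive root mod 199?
g = 3. For each prime q|198: 3^{99}≡198, 3^{66}≡106, 3^{18}≡125, none ≡ 1, so ord_199(3) = 198 and 3 is a primitive root.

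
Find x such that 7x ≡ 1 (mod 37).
Since 37 is prime, by Fermat 7^(-1) ≡ 7^{35} ≡ 16 (mod 37). Verify: 7 × 16 = 112 ≡ 1 (mod 37)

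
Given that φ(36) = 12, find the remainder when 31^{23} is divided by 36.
By Euler: 31^{12} ≡ 1 mod 36 since gcd(31, 36) = 1. 23 = 1×12 + 11. So 31^{23} ≡ 31^{11} ≡ 7 mod 36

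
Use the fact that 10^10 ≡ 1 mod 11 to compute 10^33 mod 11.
By Fermat: 10^{10} ≡ 1 mod 11. 33 = 3×10 + 3. So 10^{33} ≡ 10^{3} ≡ 10 mod 11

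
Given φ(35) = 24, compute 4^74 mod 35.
By Euler: 4^{24} ≡ 1 (mod 35) since gcd(4, 35) = 1. 74 = 3×24 + 2. So 4^{74} ≡ 4^{2} ≡ 16 (mod 35)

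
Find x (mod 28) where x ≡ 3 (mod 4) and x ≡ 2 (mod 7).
M = 4 × 7 = 28. M₁ = 7, y₁ ≡ 3 (mod 4). M₂ = 4, y₂ ≡ 2 (mod 7). x = 3×7×3 + 2×4×2 ≡ 23 (mod 28)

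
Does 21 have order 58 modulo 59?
21^{29} ≡ 1 (mod 59) and 29 < 58, so ord_59(21) = 29 ≠ 58 and 21 is not a primitive root.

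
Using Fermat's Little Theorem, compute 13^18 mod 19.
By Fermat's Little Theorem, 13^{18} ≡ 1 (mod 19) since 19 is prime and gcd(13, 19) = 1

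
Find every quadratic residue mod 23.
Quadratic residues modulo 23: {1, 2, 3, 4, 6, 8, 9, 12, 13, 16, 18}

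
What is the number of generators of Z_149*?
There are φ(149-1) = φ(148) = 72 primitive roots modulo 149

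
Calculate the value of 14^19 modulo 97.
By repeated squaring mod 97: 14^{1}≡14, 14^{2}≡2, 14^{4}≡4, 14^{8}≡16, 14^{16}≡62. Then 14^{19} = 14^{16+2+1} ≡ 62 × 2 × 14 ≡ 87 mod 97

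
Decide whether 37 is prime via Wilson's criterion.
(36)! mod 37 = 36. Since 36 ≡ -1 (mod 37), 37 is prime.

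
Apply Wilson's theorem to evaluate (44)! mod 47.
(46)! = (44)! × (45) × (46) ≡ -1 mod 47. So (44)! ≡ -1 × [(46)(45)]^(-1) ≡ 23 mod 47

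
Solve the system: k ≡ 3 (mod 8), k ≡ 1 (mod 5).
M = 8 × 5 = 40. M₁ = 5, y₁ ≡ 5 (mod 8). M₂ = 8, y₂ ≡ 2 (mod 5). k = 3×5×5 + 1×8×2 ≡ 11 (mod 40)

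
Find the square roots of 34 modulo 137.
The square roots of 34 mod 137 are 50 and 87. Verify: 50² = 2500 ≡ 34 mod 137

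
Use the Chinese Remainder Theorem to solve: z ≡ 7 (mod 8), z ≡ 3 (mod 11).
M = 8 × 11 = 88. M₁ = 11, y₁ ≡ 3 (mod 8). M₂ = 8, y₂ ≡ 7 (mod 11). z = 7×11×3 + 3×8×7 ≡ 47 (mod 88)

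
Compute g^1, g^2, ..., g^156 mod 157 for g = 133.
133^1, 133^2, ..., 133^{156} mod 157: [133, 105, 149, 35, 102, 64, 34, 126, 116, 42, 91, 14, 135, 57, 45, 19, 15, 111, 5, 37, 54, 117, 18, 39, 6, 13, 2, 109, 53, 141, 70, 47, 128, 68, 95, 75, 84, 25, 28, 113, 114, 90, 38, 30, 65, 10, 74, 108, 77, 36, 78, 12, 26, 4, 61, 106, 125, 140, 94, 99, 136, 33, 150, 11, 50, 56, 69, 71, 23, 76, 60, 130, 20, 148, 59, 154, 72, 156, 24, 52, 8, 122, 55, 93, 123, 31, 41, 115, 66, 143, 22, 100, 112, 138, 142, 46, 152, 120, 103, 40, 139, 118, 151, 144, 155, 48, 104, 16, 87, 110, 29, 89, 62, 82, 73, 132, 129, 44, 43, 67, 119, 127, 92, 147, 83, 49, 80, 121, 79, 145, 131, 153, 96, 51, 32, 17, 63, 58, 21, 124, 7, 146, 107, 101, 88, 86, 134, 81, 97, 27, 137, 9, 98, 3, 85, 1]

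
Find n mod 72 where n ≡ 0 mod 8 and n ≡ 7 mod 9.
M = 8 × 9 = 72. M₁ = 9, y₁ ≡ 1 mod 8. M₂ = 8, y₂ ≡ 8 mod 9. n = 0×9×1 + 7×8×8 ≡ 16 mod 72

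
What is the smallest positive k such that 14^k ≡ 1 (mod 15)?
Powers of 14 mod 15: 14^1≡14, 14^2≡1. ord_15(14) = 2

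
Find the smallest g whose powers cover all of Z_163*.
g = 2. Powers: [2, 4, 8, 16, 32, 64, 128, ...] generates all 162 non-zero residues.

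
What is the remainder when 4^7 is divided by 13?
By repeated squaring (mod 13): 4^{1}≡4, 4^{2}≡3, 4^{4}≡9. Then 4^{7} = 4^{4+2+1} ≡ 9 × 3 × 4 ≡ 4 (mod 13)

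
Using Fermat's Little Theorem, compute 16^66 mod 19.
By Fermat: 16^{18} ≡ 1 (mod 19). 66 = 3×18 + 12. So 16^{66} ≡ 16^{12} ≡ 11 (mod 19)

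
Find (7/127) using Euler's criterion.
(7/127) = 7^{63} mod 127 = -1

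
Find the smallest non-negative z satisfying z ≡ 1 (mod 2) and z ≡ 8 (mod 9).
M = 2 × 9 = 18. M₁ = 9, y₁ ≡ 1 (mod 2). M₂ = 2, y₂ ≡ 5 (mod 9). z = 1×9×1 + 8×2×5 ≡ 17 (mod 18)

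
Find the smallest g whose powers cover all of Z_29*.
g = 2. Powers: [2, 4, 8, 16, 3, 6, ...] generates all 28 non-zero residues.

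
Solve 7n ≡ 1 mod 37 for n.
Since 37 is prime, by Fermat 7^(-1) ≡ 7^{35} ≡ 16 mod 37. Verify: 7 × 16 = 112 ≡ 1 mod 37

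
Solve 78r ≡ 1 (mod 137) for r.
Since 137 is prime, by Fermat 78^(-1) ≡ 78^{135} ≡ 65 (mod 137). Verify: 78 × 65 = 5070 ≡ 1 (mod 137)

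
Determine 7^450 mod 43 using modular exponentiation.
Using Fermat: 7^{42} ≡ 1 (mod 43). 450 ≡ 30 (mod 42). So 7^{450} ≡ 7^{30} ≡ 1 (mod 43)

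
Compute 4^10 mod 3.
Using Fermat: 4^{2} ≡ 1 mod 3. 10 ≡ 0 mod 2. So 4^{10} ≡ 4^{0} ≡ 1 mod 3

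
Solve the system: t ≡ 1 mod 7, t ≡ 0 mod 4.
M = 7 × 4 = 28. M₁ = 4, y₁ ≡ 2 mod 7. M₂ = 7, y₂ ≡ 3 mod 4. t = 1×4×2 + 0×7×3 ≡ 8 mod 28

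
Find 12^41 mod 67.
By repeated squaring mod 67: 12^{1}≡12, 12^{2}≡10, 12^{4}≡33, 12^{8}≡17, 12^{16}≡21, 12^{32}≡39. Then 12^{41} = 12^{32+8+1} ≡ 39 × 17 × 12 ≡ 50 mod 67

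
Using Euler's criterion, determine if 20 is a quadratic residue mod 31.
By Euler's criterion: 20^{15} ≡ 1 (mod 31). Since this equals 1, 20 is a QR.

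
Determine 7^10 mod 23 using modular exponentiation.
By repeated squaring mod 23: 7^{1}≡7, 7^{2}≡3, 7^{4}≡9, 7^{8}≡12. Then 7^{10} = 7^{8+2} ≡ 12 × 3 ≡ 13 mod 23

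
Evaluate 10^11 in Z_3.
Using Fermat: 10^{2} ≡ 1 (mod 3). 11 ≡ 1 (mod 2). So 10^{11} ≡ 10^{1} ≡ 1 (mod 3)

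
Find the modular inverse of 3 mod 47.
Since 47 is prime, by Fermat 3^(-1) ≡ 3^{45} ≡ 16 (mod 47). Verify: 3 × 16 = 48 ≡ 1 (mod 47)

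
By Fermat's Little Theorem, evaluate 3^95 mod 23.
By Fermat: 3^{22} ≡ 1 (mod 23). 95 = 4×22 + 7. So 3^{95} ≡ 3^{7} ≡ 2 (mod 23)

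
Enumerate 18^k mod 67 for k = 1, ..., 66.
18^1, 18^2, ..., 18^{66} mod 67: [18, 56, 3, 54, 34, 9, 28, 35, 27, 17, 38, 14, 51, 47, 42, 19, 7, 59, 57, 21, 43, 37, 63, 62, 44, 55, 52, 65, 31, 22, 61, 26, 66, 49, 11, 64, 13, 33, 58, 39, 32, 40, 50, 29, 53, 16, 20, 25, 48, 60, 8, 10, 46, 24, 30, 4, 5, 23, 12, 15, 2, 36, 45, 6, 41, 1]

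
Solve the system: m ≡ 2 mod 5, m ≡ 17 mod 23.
M = 5 × 23 = 115. M₁ = 23, y₁ ≡ 2 mod 5. M₂ = 5, y₂ ≡ 14 mod 23. m = 2×23×2 + 17×5×14 ≡ 17 mod 115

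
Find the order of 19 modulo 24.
Powers of 19 mod 24: 19^1≡19, 19^2≡1. Order = 2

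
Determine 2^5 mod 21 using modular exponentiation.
By repeated squaring mod 21: 2^{1}≡2, 2^{2}≡4, 2^{4}≡16. Then 2^{5} = 2^{4+1} ≡ 16 × 2 ≡ 11 mod 21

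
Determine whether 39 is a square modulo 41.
By Euler's criterion: 39^{20} ≡ 1 mod 41. Since this equals 1, 39 is a QR.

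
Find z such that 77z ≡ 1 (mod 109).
Since 109 is prime, by Fermat 77^(-1) ≡ 77^{107} ≡ 17 (mod 109). Verify: 77 × 17 = 1309 ≡ 1 (mod 109)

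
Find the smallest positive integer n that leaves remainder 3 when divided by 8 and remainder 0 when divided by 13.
M = 8 × 13 = 104. M₁ = 13, y₁ ≡ 5 (mod 8). M₂ = 8, y₂ ≡ 5 (mod 13). n = 3×13×5 + 0×8×5 ≡ 91 (mod 104)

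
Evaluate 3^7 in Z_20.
By repeated squaring (mod 20): 3^{1}≡3, 3^{2}≡9, 3^{4}≡1. Then 3^{7} = 3^{4+2+1} ≡ 1 × 9 × 3 ≡ 7 (mod 20)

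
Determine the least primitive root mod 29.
g = 2. Powers: [2, 4, 8, 16, 3, 6, 12, ...] generates all 28 non-zero residues.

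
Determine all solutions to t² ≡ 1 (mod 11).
The square roots of 1 mod 11 are 1 and 10. Verify: 1² = 1 ≡ 1 (mod 11)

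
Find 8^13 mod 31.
By repeated squaring mod 31: 8^{1}≡8, 8^{2}≡2, 8^{4}≡4, 8^{8}≡16. Then 8^{13} = 8^{8+4+1} ≡ 16 × 4 × 8 ≡ 16 mod 31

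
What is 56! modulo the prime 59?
(58)! = (56)! × (57) × (58) ≡ -1 mod 59. So (56)! ≡ -1 × [(58)(57)]^(-1) ≡ 29 mod 59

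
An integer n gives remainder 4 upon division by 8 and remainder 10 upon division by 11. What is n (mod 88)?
M = 8 × 11 = 88. M₁ = 11, y₁ ≡ 3 (mod 8). M₂ = 8, y₂ ≡ 7 (mod 11). n = 4×11×3 + 10×8×7 ≡ 76 (mod 88)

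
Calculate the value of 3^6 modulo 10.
By repeated squaring (mod 10): 3^{1}≡3, 3^{2}≡9, 3^{4}≡1. Then 3^{6} = 3^{4+2} ≡ 1 × 9 ≡ 9 (mod 10)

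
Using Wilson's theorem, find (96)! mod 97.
By Wilson's theorem, (96)! ≡ -1 ≡ 96 (mod 97)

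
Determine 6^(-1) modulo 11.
Since 11 is prime, by Fermat 6^(-1) ≡ 6^{9} ≡ 2 (mod 11). Verify: 6 × 2 = 12 ≡ 1 (mod 11)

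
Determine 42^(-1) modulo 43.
Since 43 is prime, by Fermat 42^(-1) ≡ 42^{41} ≡ 42 (mod 43). Verify: 42 × 42 = 1764 ≡ 1 (mod 43)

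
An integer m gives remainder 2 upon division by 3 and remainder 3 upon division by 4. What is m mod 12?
M = 3 × 4 = 12. M₁ = 4, y₁ ≡ 1 mod 3. M₂ = 3, y₂ ≡ 3 mod 4. m = 2×4×1 + 3×3×3 ≡ 11 mod 12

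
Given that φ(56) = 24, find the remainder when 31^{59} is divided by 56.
By Euler: 31^{24} ≡ 1 (mod 56) since gcd(31, 56) = 1. 59 = 2×24 + 11. So 31^{59} ≡ 31^{11} ≡ 47 (mod 56)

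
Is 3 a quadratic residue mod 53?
By Euler's criterion: 3^{26} ≡ 52 mod 53. Since this equals -1 (≡ 52), 3 is not a QR.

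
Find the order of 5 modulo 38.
Powers of 5 mod 38: 5^1≡5, 5^2≡25, 5^3≡11, 5^4≡17, 5^5≡9, 5^6≡7, 5^7≡35, 5^8≡23, 5^9≡1. So the order of 5 is 9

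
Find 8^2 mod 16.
8^{2} = 64 ≡ 0 mod 16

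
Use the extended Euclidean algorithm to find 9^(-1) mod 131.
Extended GCD: 9(-29) + 131(2) = 1. So 9^(-1) ≡ -29 ≡ 102 (mod 131). Verify: 9 × 102 = 918 ≡ 1 (mod 131)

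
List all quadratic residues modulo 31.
Squares in Z_31*: {1, 2, 4, 5, 7, 8, 9, 10, 14, 16, 18, 19, 20, 25, 28}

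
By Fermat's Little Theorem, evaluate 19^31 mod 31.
By Fermat: 19^{30} ≡ 1 mod 31. So 19^{31} = 19^{30} · 19^{1} ≡ 19^{1} ≡ 19 mod 31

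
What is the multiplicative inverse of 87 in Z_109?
Since 109 is prime, by Fermat 87^(-1) ≡ 87^{107} ≡ 104 (mod 109). Verify: 87 × 104 = 9048 ≡ 1 (mod 109)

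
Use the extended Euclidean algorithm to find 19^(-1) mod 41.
Extended GCD: 19(13) + 41(-6) = 1. So 19^(-1) ≡ 13 mod 41. Verify: 19 × 13 = 247 ≡ 1 mod 41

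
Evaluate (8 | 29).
(8/29) = 8^{14} mod 29 = -1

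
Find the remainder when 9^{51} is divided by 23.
By Fermat: 9^{22} ≡ 1 mod 23. 51 = 2×22 + 7. So 9^{51} ≡ 9^{7} ≡ 4 mod 23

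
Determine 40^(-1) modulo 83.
Since 83 is prime, by Fermat 40^(-1) ≡ 40^{81} ≡ 27 mod 83. Verify: 40 × 27 = 1080 ≡ 1 mod 83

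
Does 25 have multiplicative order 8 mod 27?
Powers of 25 mod 27: 25^1≡25, 25^2≡4, 25^3≡19, 25^4≡16, 25^5≡22, 25^6≡10, 25^7≡7, 25^8≡13, 25^9≡1. 25^8≡13≢1, so ord ≠ 8. No, the actual order is 9.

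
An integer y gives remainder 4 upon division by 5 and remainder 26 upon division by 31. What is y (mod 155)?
M = 5 × 31 = 155. M₁ = 31, y₁ ≡ 1 (mod 5). M₂ = 5, y₂ ≡ 25 (mod 31). y = 4×31×1 + 26×5×25 ≡ 119 (mod 155)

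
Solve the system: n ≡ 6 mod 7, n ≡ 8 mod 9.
M = 7 × 9 = 63. M₁ = 9, y₁ ≡ 4 mod 7. M₂ = 7, y₂ ≡ 4 mod 9. n = 6×9×4 + 8×7×4 ≡ 62 mod 63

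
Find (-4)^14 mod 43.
By repeated squaring mod 43: (-4)^{1}≡39, (-4)^{2}≡16, (-4)^{4}≡41, (-4)^{8}≡4. Then (-4)^{14} = (-4)^{8+4+2} ≡ 4 × 41 × 16 ≡ 1 mod 43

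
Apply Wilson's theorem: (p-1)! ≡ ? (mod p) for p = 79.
By Wilson's theorem, (78)! ≡ -1 ≡ 78 (mod 79)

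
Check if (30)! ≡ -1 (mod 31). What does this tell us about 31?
(30)! mod 31 = 30. Since this equals -1 (mod 31), Wilson confirms 31 is prime.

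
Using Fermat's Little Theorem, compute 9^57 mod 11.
By Fermat: 9^{10} ≡ 1 (mod 11). 57 = 5×10 + 7. So 9^{57} ≡ 9^{7} ≡ 4 (mod 11)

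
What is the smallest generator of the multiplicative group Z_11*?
g = 2. For each prime q|10: 2^{5}≡10, 2^{2}≡4, none ≡ 1, so ord_11(2) = 10 and 2 is a primitive root.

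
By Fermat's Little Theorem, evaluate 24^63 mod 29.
By Fermat: 24^{28} ≡ 1 (mod 29). 63 = 2×28 + 7. So 24^{63} ≡ 24^{7} ≡ 1 (mod 29)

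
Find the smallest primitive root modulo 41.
g = 6. For each prime q|40: 6^{20}≡40, 6^{8}≡10, none ≡ 1, so ord_41(6) = 40 and 6 is a primitive root.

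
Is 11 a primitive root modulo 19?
11^{3} ≡ 1 (mod 19) and 3 < 18, so ord_19(11) = 3 ≠ 18 and 11 is not a primitive root.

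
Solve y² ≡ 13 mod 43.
The square roots of 13 mod 43 are 23 and 20. Verify: 23² = 529 ≡ 13 mod 43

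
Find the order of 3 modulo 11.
Powers of 3 mod 11: 3^1≡3, 3^2≡9, 3^3≡5, 3^4≡4, 3^5≡1. ord_11(3) = 5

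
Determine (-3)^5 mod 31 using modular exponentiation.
By repeated squaring (mod 31): (-3)^{1}≡28, (-3)^{2}≡9, (-3)^{4}≡19. Then (-3)^{5} = (-3)^{4+1} ≡ 19 × 28 ≡ 5 (mod 31)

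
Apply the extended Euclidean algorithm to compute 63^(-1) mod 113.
Extended GCD: 63(-52) + 113(29) = 1. So 63^(-1) ≡ -52 ≡ 61 mod 113. Verify: 63 × 61 = 3843 ≡ 1 mod 113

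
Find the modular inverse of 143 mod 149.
Since 149 is prime, by Fermat 143^(-1) ≡ 143^{147} ≡ 124 mod 149. Verify: 143 × 124 = 17732 ≡ 1 mod 149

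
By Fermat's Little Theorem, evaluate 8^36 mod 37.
By Fermat's Little Theorem, 8^{36} ≡ 1 (mod 37) since 37 is prime and gcd(8, 37) = 1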